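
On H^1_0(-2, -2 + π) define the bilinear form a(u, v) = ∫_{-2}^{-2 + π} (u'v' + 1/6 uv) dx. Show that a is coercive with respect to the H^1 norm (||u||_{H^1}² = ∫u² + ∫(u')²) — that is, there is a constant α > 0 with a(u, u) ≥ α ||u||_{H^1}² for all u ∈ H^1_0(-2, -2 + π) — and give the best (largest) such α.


α = 7/12

Coercivity of a(·,·) on H^1_0(-2, -2 + π) means a(u, u) ≥ α ||u||_{H^1}² for every u ∈ H^1_0.
The interval has length L = π, and Poincaré/coercivity depend only on L. Here a(u, u) = ∫(u')² + (1/6)·∫u².
Here 0 < c = 1/6 < 1. The condition a(u,u) ≥ α||u||_{H^1}² reads (1−α)∫(u')² ≥ (α−c)∫u². Any admissible α is ≤ 1 (rapidly oscillating u have ∫u²/∫(u')² → 0), and α = 1 would force 0 ≥ (1−c)∫u², impossible since c < 1; so 1−α > 0. By the sharp Poincaré inequality on H^1_0 of an interval of length L, ∫(u')² ≥ (π/L)²∫u² with equality for the first sine mode sin(π(x−x₀)/L) (x₀ the left endpoint), so the inequality holds for all u iff (1−α)(π/L)² ≥ α − c, i.e. α ≤ ((π/L)² + c)/((π/L)² + 1) = (1 + c(L/π)²)/(1 + (L/π)²). With (π/L)² = 1 and c = 1/6, the largest admissible constant is α = ((π/L)² + c)/((π/L)² + 1).
Simplifying, α = 7/12.


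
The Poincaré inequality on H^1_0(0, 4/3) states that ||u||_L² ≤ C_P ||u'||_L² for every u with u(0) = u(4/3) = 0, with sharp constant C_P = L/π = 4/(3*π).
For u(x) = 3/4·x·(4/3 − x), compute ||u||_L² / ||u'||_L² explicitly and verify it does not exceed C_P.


||u||_L² / ||u'||_L² = 2*sqrt(10)/15 < C_P = 4/(3*π).

u(x) = 3/4·x·(4/3 − x), so u'(x) = 1 - 3*x/2.
u(x) = 3/4·x·(4/3 − x) vanishes at x = 0 and x = 4/3, so u ∈ H^1_0(0, 4/3). Differentiate via the product rule and integrate the resulting polynomials term by term.
  ∫_0^4/3 u² dx = ∫_0^4/3 (9*x^4/16 - 3*x^3/2 + x^2) dx. Term by term:
    ∫_0^4/3 9*x^4/16 dx = 64/135;  ∫_0^4/3 -3*x^3/2 dx = -32/27;  ∫_0^4/3 x^2 dx = 64/81.
  Sum: 64/135 − 32/27 + 64/81 = 32/405.
  ∫_0^4/3 (u')² dx = ∫_0^4/3 (9*x^2/4 - 3*x + 1) dx. Term by term:
    ∫_0^4/3 9*x^2/4 dx = 16/9;  ∫_0^4/3 -3*x dx = -8/3;  ∫_0^4/3 1 dx = 4/3.
  Sum: 16/9 − 8/3 + 4/3 = 4/9.
∫_0^4/3 u² dx = 32/405, so ||u||_L² = 4*sqrt(10)/45.
∫_0^4/3 (u')² dx = 4/9, so ||u'||_L² = 2/3.
Ratio ||u||_L² / ||u'||_L² = 2*sqrt(10)/15.
Sharp Poincaré constant on H^1_0(0, 4/3) is C_P = L/π = 4/(3*π), achieved by sin(3*π/4·x).
A polynomial bump cannot attain the sharp Poincaré constant (only the first sine eigenfunction does), so the ratio is strictly less than C_P, consistent with ||u||_L² ≤ C_P ||u'||_L².


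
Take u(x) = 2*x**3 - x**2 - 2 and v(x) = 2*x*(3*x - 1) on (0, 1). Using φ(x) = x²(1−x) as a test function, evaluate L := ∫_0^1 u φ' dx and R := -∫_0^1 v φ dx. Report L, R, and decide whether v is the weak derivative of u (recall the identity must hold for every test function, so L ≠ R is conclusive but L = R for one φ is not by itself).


LHS = -1/10, RHS = -1/10. Yes, v = u' weakly.

u(x) = 2*x**3 - x**2 - 2, classical derivative u'(x) = 6*x**2 - 2*x.
φ(x) = x²(1−x), so φ'(x) = x*(2 - 3*x).
Note φ(0) = φ(1) = 0, so the boundary term u·φ vanishes.
LHS = ∫_0^1 u(x) φ'(x) dx = ∫_0^1 (-6*x^5 + 7*x^4 - 2*x^3 + 6*x^2 - 4*x) dx. Term by term:
  ∫_0^1 -6*x^5 dx = -1;  ∫_0^1 7*x^4 dx = 7/5;  ∫_0^1 -2*x^3 dx = -1/2;
  ∫_0^1 6*x^2 dx = 2;  ∫_0^1 -4*x dx = -2.
Sum: -1 + 7/5 − 1/2 + 2 − 2 = -1/10.
So LHS = -1/10.
∫_0^1 v(x) φ(x) dx = ∫_0^1 (-6*x^5 + 8*x^4 - 2*x^3) dx. Term by term:
  ∫_0^1 -6*x^5 dx = -1;  ∫_0^1 8*x^4 dx = 8/5;  ∫_0^1 -2*x^3 dx = -1/2.
Sum: -1 + 8/5 − 1/2 = 1/10.
So RHS = -∫_0^1 v(x) φ(x) dx = -1/10.
LHS = RHS, so the identity holds for this test φ.
Moreover u is smooth here and v(x) = u'(x) = 6*x**2 - 2*x pointwise, so the identity holds for every test function. Hence v is the weak derivative of u.


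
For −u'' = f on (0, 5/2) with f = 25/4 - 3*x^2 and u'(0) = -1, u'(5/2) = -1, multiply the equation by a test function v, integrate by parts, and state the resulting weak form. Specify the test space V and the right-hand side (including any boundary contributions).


V = H^1(0, 5/2) (v unrestricted at boundary; u is determined up to an additive constant); weak form: ∫_0^5/2 u'v' dx = ∫_0^5/2 (25/4 - 3*x^2) v dx − v(5/2) + v(0) for all v ∈ V.

Multiply both sides by a test function v and integrate from 0 to 5/2:
  ∫_0^5/2 −u''(x) v(x) dx = ∫_0^5/2 f(x) v(x) dx.
Integrate the LHS by parts once:
  ∫_0^5/2 −u'' v dx = −[u'(x) v(x)]_0^5/2 + ∫_0^5/2 u'(x) v'(x) dx.
Thus ∫_0^5/2 u'(x) v'(x) dx = ∫_0^5/2 f(x) v(x) dx + [u'(x) v(x)]_0^5/2.
Choose V so that boundary terms are either known or forced to vanish.
u has inhomogeneous Neumann u'(0) = -1, u'(5/2) = -1. [u' v]_0^5/2 = (-1)·v(5/2) − (-1)·v(0) = − v(5/2) + v(0). Take V = H^1(0, 5/2); boundary term becomes part of RHS.
Weak formulation: find u (satisfying any essential BC) such that ∫_0^5/2 u'(x) v'(x) dx = ∫_0^5/2 f v dx − v(5/2) + v(0) for all v ∈ V (Neumann data are natural BCs: they enter the RHS as boundary terms).
Substituting f(x) = 25/4 - 3*x^2, the right-hand side is ∫_0^5/2 (25/4 - 3*x^2) v dx − v(5/2) + v(0).
Compatibility check (pure Neumann): taking v ≡ 1 ∈ V gives 0 = ∫_0^5/2 f dx + (-1) − (-1), i.e. ∫_0^5/2 f dx must equal u'(0) − u'(5/2) = 0. Indeed ∫_0^5/2 (25/4 - 3*x^2) dx = 0, so the data are compatible. The solution is then unique only up to an additive constant (fix it e.g. by requiring ∫_0^5/2 u dx = 0).


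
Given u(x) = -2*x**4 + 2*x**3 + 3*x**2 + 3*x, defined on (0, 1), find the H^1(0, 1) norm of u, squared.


||u||_{H^1}^2 = 4333/90

The H^1 norm (squared) on an interval (0, L) is
  ||u||_{H^1}^2 = ∫_0^L u(x)^2 dx + ∫_0^L u'(x)^2 dx.
Compute u'(x) = -8*x**3 + 6*x**2 + 6*x + 3.
Then u(x)^2 = 4*x**8 - 8*x**7 - 8*x**6 + 21*x**4 + 18*x**3 + 9*x**2 and u'(x)^2 = 64*x**6 - 96*x**5 - 60*x**4 + 24*x**3 + 72*x**2 + 36*x + 9.
Integrate each monomial from 0 to 1 using ∫_0^1 c·x^n dx = c·1^(n+1)/(n+1):
  ∫_0^1 u(x)^2 dx = ∫_0^1 (4*x^8 - 8*x^7 - 8*x^6 + 21*x^4 + 18*x^3 + 9*x^2) dx. Term by term:
    ∫_0^1 4*x^8 dx = 4/9;  ∫_0^1 -8*x^7 dx = -1;  ∫_0^1 -8*x^6 dx = -8/7;
    ∫_0^1 21*x^4 dx = 21/5;  ∫_0^1 18*x^3 dx = 9/2;  ∫_0^1 9*x^2 dx = 3.
  Sum: 4/9 − 1 − 8/7 + 21/5 + 9/2 + 3 = 6301/630.
  ∫_0^1 u'(x)^2 dx = ∫_0^1 (64*x^6 - 96*x^5 - 60*x^4 + 24*x^3 + 72*x^2 + 36*x + 9) dx. Term by term:
    ∫_0^1 64*x^6 dx = 64/7;  ∫_0^1 -96*x^5 dx = -16;  ∫_0^1 -60*x^4 dx = -12;
    ∫_0^1 24*x^3 dx = 6;  ∫_0^1 72*x^2 dx = 24;  ∫_0^1 36*x dx = 18;
    ∫_0^1 9 dx = 9.
  Sum: 64/7 − 16 − 12 + 6 + 24 + 18 + 9 = 267/7.
Adding: ||u||_{H^1}^2 = 6301/630 + 267/7 = 4333/90.


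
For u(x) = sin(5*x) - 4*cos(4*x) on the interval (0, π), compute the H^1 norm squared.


||u||_{H^1(0,π)}^2 = -1360/9 + 149*π

u'(x) = 16*sin(4*x) + 5*cos(5*x).
Expand u² and (u')² and integrate term by term on (0, π), using: for integers n ≥ 1, ∫_0^π sin²(nx) dx = ∫_0^π cos²(nx) dx = π/2; for n ≠ n', ∫_0^π sin(nx)sin(n'x) dx = ∫_0^π cos(nx)cos(n'x) dx = 0; and by product-to-sum, ∫_0^π sin(nx)cos(n'x) dx = ½∫_0^π [sin((n+n')x) + sin((n−n')x)] dx, which is 0 when n+n' is even and 2n/(n²−n'²) when n+n' is odd (it need not vanish on (0, π)).
  u² squared terms: (-4)²·∫cos(4x)² dx = 16·π/2 = 8*π;  (1)²·∫sin(5x)² dx = 1·π/2 = π/2.
  u² cross terms: 2·(-4)·(1)·∫cos(4x)·sin(5x) dx = -8·(10/9) = -80/9.
  So ∫_0^π u² dx = 8*π + π/2 − 80/9 = -80/9 + 17*π/2.
  (u')² squared terms: (5)²·∫cos(5x)² dx = 25·π/2 = 25*π/2;  (16)²·∫sin(4x)² dx = 256·π/2 = 128*π.
  (u')² cross terms: 2·(5)·(16)·∫cos(5x)·sin(4x) dx = 160·(-8/9) = -1280/9.
  So ∫_0^π (u')² dx = 25*π/2 + 128*π − 1280/9 = -1280/9 + 281*π/2.
||u||_{H^1}^2 = (-80/9 + 17*π/2) + (-1280/9 + 281*π/2) = -1360/9 + 149*π.


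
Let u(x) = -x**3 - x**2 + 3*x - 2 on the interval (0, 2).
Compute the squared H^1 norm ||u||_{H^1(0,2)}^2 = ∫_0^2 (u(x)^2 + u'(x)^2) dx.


||u||_{H^1}^2 = 8458/105

The H^1 norm (squared) on an interval (0, L) is
  ||u||_{H^1}^2 = ∫_0^L u(x)^2 dx + ∫_0^L u'(x)^2 dx.
Compute u'(x) = -3*x**2 - 2*x + 3.
Then u(x)^2 = x**6 + 2*x**5 - 5*x**4 - 2*x**3 + 13*x**2 - 12*x + 4 and u'(x)^2 = 9*x**4 + 12*x**3 - 14*x**2 - 12*x + 9.
Integrate each monomial from 0 to 2 using ∫_0^2 c·x^n dx = c·2^(n+1)/(n+1):
  ∫_0^2 u(x)^2 dx = ∫_0^2 (x^6 + 2*x^5 - 5*x^4 - 2*x^3 + 13*x^2 - 12*x + 4) dx. Term by term:
    ∫_0^2 x^6 dx = 128/7;  ∫_0^2 2*x^5 dx = 64/3;  ∫_0^2 -5*x^4 dx = -32;
    ∫_0^2 -2*x^3 dx = -8;  ∫_0^2 13*x^2 dx = 104/3;  ∫_0^2 -12*x dx = -24;
    ∫_0^2 4 dx = 8.
  Sum: 128/7 + 64/3 − 32 − 8 + 104/3 − 24 + 8 = 128/7.
  ∫_0^2 u'(x)^2 dx = ∫_0^2 (9*x^4 + 12*x^3 - 14*x^2 - 12*x + 9) dx. Term by term:
    ∫_0^2 9*x^4 dx = 288/5;  ∫_0^2 12*x^3 dx = 48;  ∫_0^2 -14*x^2 dx = -112/3;
    ∫_0^2 -12*x dx = -24;  ∫_0^2 9 dx = 18.
  Sum: 288/5 + 48 − 112/3 − 24 + 18 = 934/15.
Adding: ||u||_{H^1}^2 = 128/7 + 934/15 = 8458/105.


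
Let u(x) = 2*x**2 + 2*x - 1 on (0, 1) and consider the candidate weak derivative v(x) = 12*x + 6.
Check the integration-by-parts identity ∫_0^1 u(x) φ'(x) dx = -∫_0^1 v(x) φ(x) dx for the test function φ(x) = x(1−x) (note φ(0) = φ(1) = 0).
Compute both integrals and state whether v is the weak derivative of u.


LHS = -2/3, RHS = -2. No, v is not the weak derivative of u.

u(x) = 2*x**2 + 2*x - 1, classical derivative u'(x) = 4*x + 2.
φ(x) = x(1−x), so φ'(x) = 1 - 2*x.
Note φ(0) = φ(1) = 0, so the boundary term u·φ vanishes.
LHS = ∫_0^1 u(x) φ'(x) dx = ∫_0^1 (-4*x^3 - 2*x^2 + 4*x - 1) dx. Term by term:
  ∫_0^1 -4*x^3 dx = -1;  ∫_0^1 -2*x^2 dx = -2/3;  ∫_0^1 4*x dx = 2;
  ∫_0^1 -1 dx = -1.
Sum: -1 − 2/3 + 2 − 1 = -2/3.
So LHS = -2/3.
∫_0^1 v(x) φ(x) dx = ∫_0^1 (-12*x^3 + 6*x^2 + 6*x) dx. Term by term:
  ∫_0^1 -12*x^3 dx = -3;  ∫_0^1 6*x^2 dx = 2;  ∫_0^1 6*x dx = 3.
Sum: -3 + 2 + 3 = 2.
So RHS = -∫_0^1 v(x) φ(x) dx = -2.
LHS − RHS = 4/3 ≠ 0, so the identity fails.
(For a valid weak derivative the identity must hold for EVERY test function, in particular this one. The failure shows v is NOT the weak derivative of u.)
Correct weak derivative would be u'(x) = 4*x + 2.


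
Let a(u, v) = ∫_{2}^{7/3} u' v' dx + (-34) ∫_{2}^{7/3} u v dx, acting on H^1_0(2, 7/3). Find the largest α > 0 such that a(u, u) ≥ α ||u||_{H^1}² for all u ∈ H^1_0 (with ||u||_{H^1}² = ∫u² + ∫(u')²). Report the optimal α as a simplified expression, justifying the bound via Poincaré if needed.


α = (-34 + 9*π^2)/(1 + 9*π^2)

Coercivity of a(·,·) on H^1_0(2, 7/3) means a(u, u) ≥ α ||u||_{H^1}² for every u ∈ H^1_0.
The interval has length L = 1/3, and Poincaré/coercivity depend only on L. Here a(u, u) = ∫(u')² + (-34)·∫u².
Here c = -34 < 0 with |c| < (π/L)² = 9*π^2, so coercivity still holds. The condition a(u,u) ≥ α||u||_{H^1}² reads (1−α)∫(u')² ≥ (α−c)∫u². Any admissible α is ≤ 1 (rapidly oscillating u have ∫u²/∫(u')² → 0), and α = 1 would force 0 ≥ (1−c)∫u², impossible since c < 1; so 1−α > 0. By the sharp Poincaré inequality on H^1_0 of an interval of length L, ∫(u')² ≥ (π/L)²∫u² with equality for the first sine mode sin(π(x−x₀)/L) (x₀ the left endpoint), so the inequality holds for all u iff (1−α)(π/L)² ≥ α − c, i.e. α ≤ ((π/L)² + c)/((π/L)² + 1) = (1 + c(L/π)²)/(1 + (L/π)²). (Direct route, valid since c ≤ 0: Poincaré gives c∫u² ≥ c(L/π)²∫(u')², so a(u,u) ≥ (1 + c(L/π)²)∫(u')², while ||u||_{H^1}² ≤ (1 + (L/π)²)∫(u')²; dividing yields the same α.) With (π/L)² = 9*π^2 and c = -34, the largest admissible constant is α = ((π/L)² + c)/((π/L)² + 1).
Simplifying, α = (-34 + 9*π^2)/(1 + 9*π^2).


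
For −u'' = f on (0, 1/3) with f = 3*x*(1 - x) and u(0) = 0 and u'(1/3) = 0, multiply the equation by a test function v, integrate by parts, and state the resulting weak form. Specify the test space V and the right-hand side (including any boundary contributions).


V = {v ∈ H^1(0, 1/3) : v(0) = 0} (test functions vanish at x = 0 where u is specified); weak form: ∫_0^1/3 u'v' dx = ∫_0^1/3 (3*x*(1 - x)) v dx for all v ∈ V.

Multiply both sides by a test function v and integrate from 0 to 1/3:
  ∫_0^1/3 −u''(x) v(x) dx = ∫_0^1/3 f(x) v(x) dx.
Integrate the LHS by parts once:
  ∫_0^1/3 −u'' v dx = −[u'(x) v(x)]_0^1/3 + ∫_0^1/3 u'(x) v'(x) dx.
Thus ∫_0^1/3 u'(x) v'(x) dx = ∫_0^1/3 f(x) v(x) dx + [u'(x) v(x)]_0^1/3.
Choose V so that boundary terms are either known or forced to vanish.
Mixed BC: u(0) = 0 (Dirichlet) and u'(1/3) = 0 (Neumann). Define V = {v ∈ H^1(0, 1/3) : v(0) = 0}. Then [u' v]_0^1/3 = u'(1/3)·v(1/3) − u'(0)·0 = 0.
Weak formulation: find u (satisfying any essential BC) such that ∫_0^1/3 u'(x) v'(x) dx = ∫_0^1/3 f v dx for all v ∈ V (Dirichlet at 0 absorbed into V; the Neumann datum at x = 1/3 is zero, so no boundary term remains).
Substituting f(x) = 3*x*(1 - x), the right-hand side is ∫_0^1/3 (3*x*(1 - x)) v dx.


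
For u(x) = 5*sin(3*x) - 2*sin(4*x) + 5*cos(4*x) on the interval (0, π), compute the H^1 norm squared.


||u||_{H^1(0,π)}^2 = -5100/7 + 743*π/2

u'(x) = -20*sin(4*x) + 15*cos(3*x) - 8*cos(4*x).
Expand u² and (u')² and integrate term by term on (0, π), using: for integers n ≥ 1, ∫_0^π sin²(nx) dx = ∫_0^π cos²(nx) dx = π/2; for n ≠ n', ∫_0^π sin(nx)sin(n'x) dx = ∫_0^π cos(nx)cos(n'x) dx = 0; and by product-to-sum, ∫_0^π sin(nx)cos(n'x) dx = ½∫_0^π [sin((n+n')x) + sin((n−n')x)] dx, which is 0 when n+n' is even and 2n/(n²−n'²) when n+n' is odd (it need not vanish on (0, π)).
  u² squared terms: (-2)²·∫sin(4x)² dx = 4·π/2 = 2*π;  (5)²·∫cos(4x)² dx = 25·π/2 = 25*π/2;  (5)²·∫sin(3x)² dx = 25·π/2 = 25*π/2.
  u² cross terms: 2·(-2)·(5)·∫sin(4x)·cos(4x) dx = -20·(0) = 0;  2·(-2)·(5)·∫sin(4x)·sin(3x) dx = -20·(0) = 0;  2·(5)·(5)·∫cos(4x)·sin(3x) dx = 50·(-6/7) = -300/7.
  So ∫_0^π u² dx = 2*π + 25*π/2 + 25*π/2 + 0 + 0 − 300/7 = -300/7 + 27*π.
  (u')² squared terms: (-20)²·∫sin(4x)² dx = 400·π/2 = 200*π;  (-8)²·∫cos(4x)² dx = 64·π/2 = 32*π;  (15)²·∫cos(3x)² dx = 225·π/2 = 225*π/2.
  (u')² cross terms: 2·(-20)·(-8)·∫sin(4x)·cos(4x) dx = 320·(0) = 0;  2·(-20)·(15)·∫sin(4x)·cos(3x) dx = -600·(8/7) = -4800/7;  2·(-8)·(15)·∫cos(4x)·cos(3x) dx = -240·(0) = 0.
  So ∫_0^π (u')² dx = 200*π + 32*π + 225*π/2 + 0 − 4800/7 + 0 = -4800/7 + 689*π/2.
||u||_{H^1}^2 = (-300/7 + 27*π) + (-4800/7 + 689*π/2) = -5100/7 + 743*π/2.


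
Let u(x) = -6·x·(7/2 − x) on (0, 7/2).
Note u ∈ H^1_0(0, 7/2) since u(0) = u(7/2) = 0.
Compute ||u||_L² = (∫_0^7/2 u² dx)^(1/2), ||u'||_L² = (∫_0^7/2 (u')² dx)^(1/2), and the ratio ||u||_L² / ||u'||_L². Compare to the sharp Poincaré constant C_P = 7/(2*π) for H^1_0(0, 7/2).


||u||_L² / ||u'||_L² = 7*sqrt(10)/20 < C_P = 7/(2*π).

u(x) = -6·x·(7/2 − x), so u'(x) = 12*x - 21.
u(x) = -6·x·(7/2 − x) vanishes at x = 0 and x = 7/2, so u ∈ H^1_0(0, 7/2). Differentiate via the product rule and integrate the resulting polynomials term by term.
  ∫_0^7/2 u² dx = ∫_0^7/2 (36*x^4 - 252*x^3 + 441*x^2) dx. Term by term:
    ∫_0^7/2 36*x^4 dx = 151263/40;  ∫_0^7/2 -252*x^3 dx = -151263/16;  ∫_0^7/2 441*x^2 dx = 50421/8.
  Sum: 151263/40 − 151263/16 + 50421/8 = 50421/80.
  ∫_0^7/2 (u')² dx = ∫_0^7/2 (144*x^2 - 504*x + 441) dx. Term by term:
    ∫_0^7/2 144*x^2 dx = 2058;  ∫_0^7/2 -504*x dx = -3087;  ∫_0^7/2 441 dx = 3087/2.
  Sum: 2058 − 3087 + 3087/2 = 1029/2.
∫_0^7/2 u² dx = 50421/80, so ||u||_L² = 49*sqrt(105)/20.
∫_0^7/2 (u')² dx = 1029/2, so ||u'||_L² = 7*sqrt(42)/2.
Ratio ||u||_L² / ||u'||_L² = 7*sqrt(10)/20.
Sharp Poincaré constant on H^1_0(0, 7/2) is C_P = L/π = 7/(2*π), achieved by sin(2*π/7·x).
A polynomial bump cannot attain the sharp Poincaré constant (only the first sine eigenfunction does), so the ratio is strictly less than C_P, consistent with ||u||_L² ≤ C_P ||u'||_L².


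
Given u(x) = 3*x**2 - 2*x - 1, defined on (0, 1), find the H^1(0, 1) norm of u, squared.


||u||_{H^1}^2 = 77/15

The H^1 norm (squared) on an interval (0, L) is
  ||u||_{H^1}^2 = ∫_0^L u(x)^2 dx + ∫_0^L u'(x)^2 dx.
Compute u'(x) = 6*x - 2.
Then u(x)^2 = 9*x**4 - 12*x**3 - 2*x**2 + 4*x + 1 and u'(x)^2 = 36*x**2 - 24*x + 4.
Integrate each monomial from 0 to 1 using ∫_0^1 c·x^n dx = c·1^(n+1)/(n+1):
  ∫_0^1 u(x)^2 dx = ∫_0^1 (9*x^4 - 12*x^3 - 2*x^2 + 4*x + 1) dx. Term by term:
    ∫_0^1 9*x^4 dx = 9/5;  ∫_0^1 -12*x^3 dx = -3;  ∫_0^1 -2*x^2 dx = -2/3;
    ∫_0^1 4*x dx = 2;  ∫_0^1 1 dx = 1.
  Sum: 9/5 − 3 − 2/3 + 2 + 1 = 17/15.
  ∫_0^1 u'(x)^2 dx = ∫_0^1 (36*x^2 - 24*x + 4) dx. Term by term:
    ∫_0^1 36*x^2 dx = 12;  ∫_0^1 -24*x dx = -12;  ∫_0^1 4 dx = 4.
  Sum: 12 − 12 + 4 = 4.
Adding: ||u||_{H^1}^2 = 17/15 + 4 = 77/15.


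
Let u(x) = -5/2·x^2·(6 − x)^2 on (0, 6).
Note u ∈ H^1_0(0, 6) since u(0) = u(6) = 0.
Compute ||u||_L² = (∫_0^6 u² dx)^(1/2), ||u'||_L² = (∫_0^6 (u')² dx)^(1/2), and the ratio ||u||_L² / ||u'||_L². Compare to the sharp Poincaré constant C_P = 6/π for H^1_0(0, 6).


||u||_L² / ||u'||_L² = sqrt(3) < C_P = 6/π.

u(x) = -5/2·x^2·(6 − x)^2, so u'(x) = 10*x*(-x^2 + 9*x - 18).
u(x) = -5/2·x^2·(6 − x)^2 vanishes at x = 0 and x = 6, so u ∈ H^1_0(0, 6). Differentiate via the product rule and integrate the resulting polynomials term by term.
  ∫_0^6 u² dx = ∫_0^6 (25*x^8/4 - 150*x^7 + 1350*x^6 - 5400*x^5 + 8100*x^4) dx. Term by term:
    ∫_0^6 25*x^8/4 dx = 6998400;  ∫_0^6 -150*x^7 dx = -31492800;  ∫_0^6 1350*x^6 dx = 377913600/7;
    ∫_0^6 -5400*x^5 dx = -41990400;  ∫_0^6 8100*x^4 dx = 12597120.
  Sum: 6998400 − 31492800 + 377913600/7 − 41990400 + 12597120 = 699840/7.
  ∫_0^6 (u')² dx = ∫_0^6 (100*x^6 - 1800*x^5 + 11700*x^4 - 32400*x^3 + 32400*x^2) dx. Term by term:
    ∫_0^6 100*x^6 dx = 27993600/7;  ∫_0^6 -1800*x^5 dx = -13996800;  ∫_0^6 11700*x^4 dx = 18195840;
    ∫_0^6 -32400*x^3 dx = -10497600;  ∫_0^6 32400*x^2 dx = 2332800.
  Sum: 27993600/7 − 13996800 + 18195840 − 10497600 + 2332800 = 233280/7.
∫_0^6 u² dx = 699840/7, so ||u||_L² = 216*sqrt(105)/7.
∫_0^6 (u')² dx = 233280/7, so ||u'||_L² = 216*sqrt(35)/7.
Ratio ||u||_L² / ||u'||_L² = sqrt(3).
Sharp Poincaré constant on H^1_0(0, 6) is C_P = L/π = 6/π, achieved by sin(π/6·x).
A polynomial bump cannot attain the sharp Poincaré constant (only the first sine eigenfunction does), so the ratio is strictly less than C_P, consistent with ||u||_L² ≤ C_P ||u'||_L².


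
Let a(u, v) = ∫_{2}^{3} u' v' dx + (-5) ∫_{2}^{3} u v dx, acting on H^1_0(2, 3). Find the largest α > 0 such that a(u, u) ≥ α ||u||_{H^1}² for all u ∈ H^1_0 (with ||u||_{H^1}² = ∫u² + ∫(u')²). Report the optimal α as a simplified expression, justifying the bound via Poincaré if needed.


α = (-5 + π^2)/(1 + π^2)

Coercivity of a(·,·) on H^1_0(2, 3) means a(u, u) ≥ α ||u||_{H^1}² for every u ∈ H^1_0.
The interval has length L = 1, and Poincaré/coercivity depend only on L. Here a(u, u) = ∫(u')² + (-5)·∫u².
Here c = -5 < 0 with |c| < (π/L)² = π^2, so coercivity still holds. The condition a(u,u) ≥ α||u||_{H^1}² reads (1−α)∫(u')² ≥ (α−c)∫u². Any admissible α is ≤ 1 (rapidly oscillating u have ∫u²/∫(u')² → 0), and α = 1 would force 0 ≥ (1−c)∫u², impossible since c < 1; so 1−α > 0. By the sharp Poincaré inequality on H^1_0 of an interval of length L, ∫(u')² ≥ (π/L)²∫u² with equality for the first sine mode sin(π(x−x₀)/L) (x₀ the left endpoint), so the inequality holds for all u iff (1−α)(π/L)² ≥ α − c, i.e. α ≤ ((π/L)² + c)/((π/L)² + 1) = (1 + c(L/π)²)/(1 + (L/π)²). (Direct route, valid since c ≤ 0: Poincaré gives c∫u² ≥ c(L/π)²∫(u')², so a(u,u) ≥ (1 + c(L/π)²)∫(u')², while ||u||_{H^1}² ≤ (1 + (L/π)²)∫(u')²; dividing yields the same α.) With (π/L)² = π^2 and c = -5, the largest admissible constant is α = ((π/L)² + c)/((π/L)² + 1).
Simplifying, α = (-5 + π^2)/(1 + π^2).


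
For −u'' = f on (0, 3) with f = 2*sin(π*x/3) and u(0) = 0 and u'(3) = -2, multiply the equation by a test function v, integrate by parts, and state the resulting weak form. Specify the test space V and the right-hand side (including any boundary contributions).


V = {v ∈ H^1(0, 3) : v(0) = 0} (test functions vanish at x = 0 where u is specified); weak form: ∫_0^3 u'v' dx = ∫_0^3 (2*sin(π*x/3)) v dx − 2·v(3) for all v ∈ V.

Multiply both sides by a test function v and integrate from 0 to 3:
  ∫_0^3 −u''(x) v(x) dx = ∫_0^3 f(x) v(x) dx.
Integrate the LHS by parts once:
  ∫_0^3 −u'' v dx = −[u'(x) v(x)]_0^3 + ∫_0^3 u'(x) v'(x) dx.
Thus ∫_0^3 u'(x) v'(x) dx = ∫_0^3 f(x) v(x) dx + [u'(x) v(x)]_0^3.
Choose V so that boundary terms are either known or forced to vanish.
Mixed BC: u(0) = 0 (Dirichlet) and u'(3) = -2 (Neumann). Define V = {v ∈ H^1(0, 3) : v(0) = 0}. Then [u' v]_0^3 = u'(3)·v(3) − u'(0)·0 = − 2·v(3).
Weak formulation: find u (satisfying any essential BC) such that ∫_0^3 u'(x) v'(x) dx = ∫_0^3 f v dx − 2·v(3) for all v ∈ V (Dirichlet at 0 absorbed into V; Neumann datum at x = 3 contributes the boundary term).
Substituting f(x) = 2*sin(π*x/3), the right-hand side is ∫_0^3 (2*sin(π*x/3)) v dx − 2·v(3).


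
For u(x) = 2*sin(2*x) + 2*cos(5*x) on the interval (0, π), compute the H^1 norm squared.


||u||_{H^1(0,π)}^2 = -832/21 + 62*π

u'(x) = -10*sin(5*x) + 4*cos(2*x).
Expand u² and (u')² and integrate term by term on (0, π), using: for integers n ≥ 1, ∫_0^π sin²(nx) dx = ∫_0^π cos²(nx) dx = π/2; for n ≠ n', ∫_0^π sin(nx)sin(n'x) dx = ∫_0^π cos(nx)cos(n'x) dx = 0; and by product-to-sum, ∫_0^π sin(nx)cos(n'x) dx = ½∫_0^π [sin((n+n')x) + sin((n−n')x)] dx, which is 0 when n+n' is even and 2n/(n²−n'²) when n+n' is odd (it need not vanish on (0, π)).
  u² squared terms: (2)²·∫cos(5x)² dx = 4·π/2 = 2*π;  (2)²·∫sin(2x)² dx = 4·π/2 = 2*π.
  u² cross terms: 2·(2)·(2)·∫cos(5x)·sin(2x) dx = 8·(-4/21) = -32/21.
  So ∫_0^π u² dx = 2*π + 2*π − 32/21 = -32/21 + 4*π.
  (u')² squared terms: (-10)²·∫sin(5x)² dx = 100·π/2 = 50*π;  (4)²·∫cos(2x)² dx = 16·π/2 = 8*π.
  (u')² cross terms: 2·(-10)·(4)·∫sin(5x)·cos(2x) dx = -80·(10/21) = -800/21.
  So ∫_0^π (u')² dx = 50*π + 8*π − 800/21 = -800/21 + 58*π.
||u||_{H^1}^2 = (-32/21 + 4*π) + (-800/21 + 58*π) = -832/21 + 62*π.


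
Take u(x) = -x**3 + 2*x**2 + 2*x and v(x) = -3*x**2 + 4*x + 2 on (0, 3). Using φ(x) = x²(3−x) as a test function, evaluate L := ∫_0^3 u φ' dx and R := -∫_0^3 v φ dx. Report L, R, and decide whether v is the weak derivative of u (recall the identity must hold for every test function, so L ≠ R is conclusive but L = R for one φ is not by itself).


LHS = 54/5, RHS = 54/5. Yes, v = u' weakly.

u(x) = -x**3 + 2*x**2 + 2*x, classical derivative u'(x) = -3*x**2 + 4*x + 2.
φ(x) = x²(3−x), so φ'(x) = 3*x*(2 - x).
Note φ(0) = φ(3) = 0, so the boundary term u·φ vanishes.
LHS = ∫_0^3 u(x) φ'(x) dx = ∫_0^3 (3*x^5 - 12*x^4 + 6*x^3 + 12*x^2) dx. Term by term:
  ∫_0^3 3*x^5 dx = 729/2;  ∫_0^3 -12*x^4 dx = -2916/5;  ∫_0^3 6*x^3 dx = 243/2;
  ∫_0^3 12*x^2 dx = 108.
Sum: 729/2 − 2916/5 + 243/2 + 108 = 54/5.
So LHS = 54/5.
∫_0^3 v(x) φ(x) dx = ∫_0^3 (3*x^5 - 13*x^4 + 10*x^3 + 6*x^2) dx. Term by term:
  ∫_0^3 3*x^5 dx = 729/2;  ∫_0^3 -13*x^4 dx = -3159/5;  ∫_0^3 10*x^3 dx = 405/2;
  ∫_0^3 6*x^2 dx = 54.
Sum: 729/2 − 3159/5 + 405/2 + 54 = -54/5.
So RHS = -∫_0^3 v(x) φ(x) dx = 54/5.
LHS = RHS, so the identity holds for this test φ.
Moreover u is smooth here and v(x) = u'(x) = -3*x**2 + 4*x + 2 pointwise, so the identity holds for every test function. Hence v is the weak derivative of u.


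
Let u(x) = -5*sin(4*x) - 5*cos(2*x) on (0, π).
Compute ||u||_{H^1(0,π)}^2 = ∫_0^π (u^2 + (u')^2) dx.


||u||_{H^1(0,π)}^2 = 275*π

u'(x) = 10*sin(2*x) - 20*cos(4*x).
Expand u² and (u')² and integrate term by term on (0, π), using: for integers n ≥ 1, ∫_0^π sin²(nx) dx = ∫_0^π cos²(nx) dx = π/2; for n ≠ n', ∫_0^π sin(nx)sin(n'x) dx = ∫_0^π cos(nx)cos(n'x) dx = 0; and by product-to-sum, ∫_0^π sin(nx)cos(n'x) dx = ½∫_0^π [sin((n+n')x) + sin((n−n')x)] dx, which is 0 when n+n' is even and 2n/(n²−n'²) when n+n' is odd (it need not vanish on (0, π)).
  u² squared terms: (-5)²·∫cos(2x)² dx = 25·π/2 = 25*π/2;  (-5)²·∫sin(4x)² dx = 25·π/2 = 25*π/2.
  u² cross terms: 2·(-5)·(-5)·∫cos(2x)·sin(4x) dx = 50·(0) = 0.
  So ∫_0^π u² dx = 25*π/2 + 25*π/2 + 0 = 25*π.
  (u')² squared terms: (-20)²·∫cos(4x)² dx = 400·π/2 = 200*π;  (10)²·∫sin(2x)² dx = 100·π/2 = 50*π.
  (u')² cross terms: 2·(-20)·(10)·∫cos(4x)·sin(2x) dx = -400·(0) = 0.
  So ∫_0^π (u')² dx = 200*π + 50*π + 0 = 250*π.
||u||_{H^1}^2 = (25*π) + (250*π) = 275*π.


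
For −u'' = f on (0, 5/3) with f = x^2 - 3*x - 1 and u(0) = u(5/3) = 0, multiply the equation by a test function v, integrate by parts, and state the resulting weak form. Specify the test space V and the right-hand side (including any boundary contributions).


V = H^1_0(0, 5/3) (so v(0) = v(5/3) = 0); weak form: ∫_0^5/3 u'v' dx = ∫_0^5/3 (x^2 - 3*x - 1) v dx for all v ∈ V.

Multiply both sides by a test function v and integrate from 0 to 5/3:
  ∫_0^5/3 −u''(x) v(x) dx = ∫_0^5/3 f(x) v(x) dx.
Integrate the LHS by parts once:
  ∫_0^5/3 −u'' v dx = −[u'(x) v(x)]_0^5/3 + ∫_0^5/3 u'(x) v'(x) dx.
Thus ∫_0^5/3 u'(x) v'(x) dx = ∫_0^5/3 f(x) v(x) dx + [u'(x) v(x)]_0^5/3.
Choose V so that boundary terms are either known or forced to vanish.
u is Dirichlet: u(0) = u(5/3) = 0. Let V = H^1_0(0, 5/3); then v(0) = v(5/3) = 0, and [u' v]_0^5/3 = 0.
Weak formulation: find u (satisfying any essential BC) such that ∫_0^5/3 u'(x) v'(x) dx = ∫_0^5/3 f v dx for all v ∈ V.
Substituting f(x) = x^2 - 3*x - 1, the right-hand side is ∫_0^5/3 (x^2 - 3*x - 1) v dx.


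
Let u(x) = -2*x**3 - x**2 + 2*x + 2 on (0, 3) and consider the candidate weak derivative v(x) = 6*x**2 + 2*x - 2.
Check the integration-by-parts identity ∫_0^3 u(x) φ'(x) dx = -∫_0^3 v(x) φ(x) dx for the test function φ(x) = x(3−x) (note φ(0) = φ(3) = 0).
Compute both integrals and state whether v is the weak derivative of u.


LHS = 387/5, RHS = -387/5. No, v is not the weak derivative of u.

u(x) = -2*x**3 - x**2 + 2*x + 2, classical derivative u'(x) = -6*x**2 - 2*x + 2.
φ(x) = x(3−x), so φ'(x) = 3 - 2*x.
Note φ(0) = φ(3) = 0, so the boundary term u·φ vanishes.
LHS = ∫_0^3 u(x) φ'(x) dx = ∫_0^3 (4*x^4 - 4*x^3 - 7*x^2 + 2*x + 6) dx. Term by term:
  ∫_0^3 4*x^4 dx = 972/5;  ∫_0^3 -4*x^3 dx = -81;  ∫_0^3 -7*x^2 dx = -63;
  ∫_0^3 2*x dx = 9;  ∫_0^3 6 dx = 18.
Sum: 972/5 − 81 − 63 + 9 + 18 = 387/5.
So LHS = 387/5.
∫_0^3 v(x) φ(x) dx = ∫_0^3 (-6*x^4 + 16*x^3 + 8*x^2 - 6*x) dx. Term by term:
  ∫_0^3 -6*x^4 dx = -1458/5;  ∫_0^3 16*x^3 dx = 324;  ∫_0^3 8*x^2 dx = 72;
  ∫_0^3 -6*x dx = -27.
Sum: -1458/5 + 324 + 72 − 27 = 387/5.
So RHS = -∫_0^3 v(x) φ(x) dx = -387/5.
LHS − RHS = 774/5 ≠ 0, so the identity fails.
(For a valid weak derivative the identity must hold for EVERY test function, in particular this one. The failure shows v is NOT the weak derivative of u.)
Correct weak derivative would be u'(x) = -6*x**2 - 2*x + 2.


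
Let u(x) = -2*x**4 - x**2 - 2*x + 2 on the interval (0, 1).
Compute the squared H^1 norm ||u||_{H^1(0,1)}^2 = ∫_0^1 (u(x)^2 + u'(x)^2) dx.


||u||_{H^1}^2 = 2194/63

The H^1 norm (squared) on an interval (0, L) is
  ||u||_{H^1}^2 = ∫_0^L u(x)^2 dx + ∫_0^L u'(x)^2 dx.
Compute u'(x) = -8*x**3 - 2*x - 2.
Then u(x)^2 = 4*x**8 + 4*x**6 + 8*x**5 - 7*x**4 + 4*x**3 - 8*x + 4 and u'(x)^2 = 64*x**6 + 32*x**4 + 32*x**3 + 4*x**2 + 8*x + 4.
Integrate each monomial from 0 to 1 using ∫_0^1 c·x^n dx = c·1^(n+1)/(n+1):
  ∫_0^1 u(x)^2 dx = ∫_0^1 (4*x^8 + 4*x^6 + 8*x^5 - 7*x^4 + 4*x^3 - 8*x + 4) dx. Term by term:
    ∫_0^1 4*x^8 dx = 4/9;  ∫_0^1 4*x^6 dx = 4/7;  ∫_0^1 8*x^5 dx = 4/3;
    ∫_0^1 -7*x^4 dx = -7/5;  ∫_0^1 4*x^3 dx = 1;  ∫_0^1 -8*x dx = -4;
    ∫_0^1 4 dx = 4.
  Sum: 4/9 + 4/7 + 4/3 − 7/5 + 1 − 4 + 4 = 614/315.
  ∫_0^1 u'(x)^2 dx = ∫_0^1 (64*x^6 + 32*x^4 + 32*x^3 + 4*x^2 + 8*x + 4) dx. Term by term:
    ∫_0^1 64*x^6 dx = 64/7;  ∫_0^1 32*x^4 dx = 32/5;  ∫_0^1 32*x^3 dx = 8;
    ∫_0^1 4*x^2 dx = 4/3;  ∫_0^1 8*x dx = 4;  ∫_0^1 4 dx = 4.
  Sum: 64/7 + 32/5 + 8 + 4/3 + 4 + 4 = 3452/105.
Adding: ||u||_{H^1}^2 = 614/315 + 3452/105 = 2194/63.


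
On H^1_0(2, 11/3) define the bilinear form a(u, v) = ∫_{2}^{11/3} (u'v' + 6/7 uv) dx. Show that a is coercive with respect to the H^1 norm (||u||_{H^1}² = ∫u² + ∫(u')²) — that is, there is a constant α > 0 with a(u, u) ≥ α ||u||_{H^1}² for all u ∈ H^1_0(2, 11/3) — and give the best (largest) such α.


α = 3*(50 + 21*π^2)/(7*(25 + 9*π^2))

Coercivity of a(·,·) on H^1_0(2, 11/3) means a(u, u) ≥ α ||u||_{H^1}² for every u ∈ H^1_0.
The interval has length L = 5/3, and Poincaré/coercivity depend only on L. Here a(u, u) = ∫(u')² + (6/7)·∫u².
Here 0 < c = 6/7 < 1. The condition a(u,u) ≥ α||u||_{H^1}² reads (1−α)∫(u')² ≥ (α−c)∫u². Any admissible α is ≤ 1 (rapidly oscillating u have ∫u²/∫(u')² → 0), and α = 1 would force 0 ≥ (1−c)∫u², impossible since c < 1; so 1−α > 0. By the sharp Poincaré inequality on H^1_0 of an interval of length L, ∫(u')² ≥ (π/L)²∫u² with equality for the first sine mode sin(π(x−x₀)/L) (x₀ the left endpoint), so the inequality holds for all u iff (1−α)(π/L)² ≥ α − c, i.e. α ≤ ((π/L)² + c)/((π/L)² + 1) = (1 + c(L/π)²)/(1 + (L/π)²). With (π/L)² = 9*π^2/25 and c = 6/7, the largest admissible constant is α = ((π/L)² + c)/((π/L)² + 1).
Simplifying, α = 3*(50 + 21*π^2)/(7*(25 + 9*π^2)).


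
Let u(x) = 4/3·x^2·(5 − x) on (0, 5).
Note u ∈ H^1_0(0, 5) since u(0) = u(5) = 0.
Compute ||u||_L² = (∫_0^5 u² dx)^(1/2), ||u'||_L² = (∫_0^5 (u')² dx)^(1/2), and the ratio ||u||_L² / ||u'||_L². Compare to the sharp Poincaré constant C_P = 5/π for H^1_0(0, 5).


||u||_L² / ||u'||_L² = 5*sqrt(14)/14 < C_P = 5/π.

u(x) = 4/3·x^2·(5 − x), so u'(x) = 4*x*(10 - 3*x)/3.
u(x) = 4/3·x^2·(5 − x) vanishes at x = 0 and x = 5, so u ∈ H^1_0(0, 5). Differentiate via the product rule and integrate the resulting polynomials term by term.
  ∫_0^5 u² dx = ∫_0^5 (16*x^6/9 - 160*x^5/9 + 400*x^4/9) dx. Term by term:
    ∫_0^5 16*x^6/9 dx = 1250000/63;  ∫_0^5 -160*x^5/9 dx = -1250000/27;  ∫_0^5 400*x^4/9 dx = 250000/9.
  Sum: 1250000/63 − 1250000/27 + 250000/9 = 250000/189.
  ∫_0^5 (u')² dx = ∫_0^5 (16*x^4 - 320*x^3/3 + 1600*x^2/9) dx. Term by term:
    ∫_0^5 16*x^4 dx = 10000;  ∫_0^5 -320*x^3/3 dx = -50000/3;  ∫_0^5 1600*x^2/9 dx = 200000/27.
  Sum: 10000 − 50000/3 + 200000/27 = 20000/27.
∫_0^5 u² dx = 250000/189, so ||u||_L² = 500*sqrt(21)/63.
∫_0^5 (u')² dx = 20000/27, so ||u'||_L² = 100*sqrt(6)/9.
Ratio ||u||_L² / ||u'||_L² = 5*sqrt(14)/14.
Sharp Poincaré constant on H^1_0(0, 5) is C_P = L/π = 5/π, achieved by sin(π/5·x).
A polynomial bump cannot attain the sharp Poincaré constant (only the first sine eigenfunction does), so the ratio is strictly less than C_P, consistent with ||u||_L² ≤ C_P ||u'||_L².


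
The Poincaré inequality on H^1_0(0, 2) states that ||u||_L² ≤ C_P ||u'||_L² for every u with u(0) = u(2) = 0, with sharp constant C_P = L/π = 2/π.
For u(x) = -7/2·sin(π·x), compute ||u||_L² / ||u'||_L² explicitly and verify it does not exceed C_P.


||u||_L² / ||u'||_L² = 1/π < C_P = 2/π.

u(x) = -7/2·sin(π·x), so u'(x) = -7*π*cos(π*x)/2.
Writing u(x) = A·sin(kπx/L) with A = -7/2 and k = 2, use ∫_0^L sin²(kπx/L) dx = L/2 and ∫_0^L cos²(kπx/L) dx = L/2.
u² = 49/4·sin²(π·x) and (u')² = 49*π^2/4·cos²(π·x), and each of sin², cos² integrates to L/2 = 1 over (0, 2).
∫_0^2 u² dx = 49/4, so ||u||_L² = 7/2.
∫_0^2 (u')² dx = 49*π^2/4, so ||u'||_L² = 7*π/2.
Ratio ||u||_L² / ||u'||_L² = 1/π.
Sharp Poincaré constant on H^1_0(0, 2) is C_P = L/π = 2/π, achieved by sin(π/2·x).
This is the k = 2 harmonic; the ratio L/(kπ) is strictly less than C_P = L/π, consistent with the sharp inequality ||u||_L² ≤ C_P ||u'||_L².


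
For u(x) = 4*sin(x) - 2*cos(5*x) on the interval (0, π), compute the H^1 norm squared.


||u||_{H^1(0,π)}^2 = 68*π

u'(x) = 10*sin(5*x) + 4*cos(x).
Expand u² and (u')² and integrate term by term on (0, π), using: for integers n ≥ 1, ∫_0^π sin²(nx) dx = ∫_0^π cos²(nx) dx = π/2; for n ≠ n', ∫_0^π sin(nx)sin(n'x) dx = ∫_0^π cos(nx)cos(n'x) dx = 0; and by product-to-sum, ∫_0^π sin(nx)cos(n'x) dx = ½∫_0^π [sin((n+n')x) + sin((n−n')x)] dx, which is 0 when n+n' is even and 2n/(n²−n'²) when n+n' is odd (it need not vanish on (0, π)).
  u² squared terms: (-2)²·∫cos(5x)² dx = 4·π/2 = 2*π;  (4)²·∫sin(x)² dx = 16·π/2 = 8*π.
  u² cross terms: 2·(-2)·(4)·∫cos(5x)·sin(x) dx = -16·(0) = 0.
  So ∫_0^π u² dx = 2*π + 8*π + 0 = 10*π.
  (u')² squared terms: (4)²·∫cos(x)² dx = 16·π/2 = 8*π;  (10)²·∫sin(5x)² dx = 100·π/2 = 50*π.
  (u')² cross terms: 2·(4)·(10)·∫cos(x)·sin(5x) dx = 80·(0) = 0.
  So ∫_0^π (u')² dx = 8*π + 50*π + 0 = 58*π.
||u||_{H^1}^2 = (10*π) + (58*π) = 68*π.


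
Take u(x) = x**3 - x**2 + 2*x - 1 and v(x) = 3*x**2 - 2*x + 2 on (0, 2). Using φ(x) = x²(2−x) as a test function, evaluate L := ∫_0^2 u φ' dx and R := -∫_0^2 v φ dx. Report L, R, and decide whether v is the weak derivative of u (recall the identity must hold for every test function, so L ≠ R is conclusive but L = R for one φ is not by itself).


LHS = -88/15, RHS = -88/15. Yes, v = u' weakly.

u(x) = x**3 - x**2 + 2*x - 1, classical derivative u'(x) = 3*x**2 - 2*x + 2.
φ(x) = x²(2−x), so φ'(x) = x*(4 - 3*x).
Note φ(0) = φ(2) = 0, so the boundary term u·φ vanishes.
LHS = ∫_0^2 u(x) φ'(x) dx = ∫_0^2 (-3*x^5 + 7*x^4 - 10*x^3 + 11*x^2 - 4*x) dx. Term by term:
  ∫_0^2 -3*x^5 dx = -32;  ∫_0^2 7*x^4 dx = 224/5;  ∫_0^2 -10*x^3 dx = -40;
  ∫_0^2 11*x^2 dx = 88/3;  ∫_0^2 -4*x dx = -8.
Sum: -32 + 224/5 − 40 + 88/3 − 8 = -88/15.
So LHS = -88/15.
∫_0^2 v(x) φ(x) dx = ∫_0^2 (-3*x^5 + 8*x^4 - 6*x^3 + 4*x^2) dx. Term by term:
  ∫_0^2 -3*x^5 dx = -32;  ∫_0^2 8*x^4 dx = 256/5;  ∫_0^2 -6*x^3 dx = -24;
  ∫_0^2 4*x^2 dx = 32/3.
Sum: -32 + 256/5 − 24 + 32/3 = 88/15.
So RHS = -∫_0^2 v(x) φ(x) dx = -88/15.
LHS = RHS, so the identity holds for this test φ.
Moreover u is smooth here and v(x) = u'(x) = 3*x**2 - 2*x + 2 pointwise, so the identity holds for every test function. Hence v is the weak derivative of u.


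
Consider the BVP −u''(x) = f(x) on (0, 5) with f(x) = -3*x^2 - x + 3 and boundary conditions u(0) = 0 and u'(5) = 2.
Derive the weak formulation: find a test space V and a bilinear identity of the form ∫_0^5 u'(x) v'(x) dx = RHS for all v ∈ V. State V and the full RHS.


V = {v ∈ H^1(0, 5) : v(0) = 0} (test functions vanish at x = 0 where u is specified); weak form: ∫_0^5 u'v' dx = ∫_0^5 (-3*x^2 - x + 3) v dx + 2·v(5) for all v ∈ V.

Multiply both sides by a test function v and integrate from 0 to 5:
  ∫_0^5 −u''(x) v(x) dx = ∫_0^5 f(x) v(x) dx.
Integrate the LHS by parts once:
  ∫_0^5 −u'' v dx = −[u'(x) v(x)]_0^5 + ∫_0^5 u'(x) v'(x) dx.
Thus ∫_0^5 u'(x) v'(x) dx = ∫_0^5 f(x) v(x) dx + [u'(x) v(x)]_0^5.
Choose V so that boundary terms are either known or forced to vanish.
Mixed BC: u(0) = 0 (Dirichlet) and u'(5) = 2 (Neumann). Define V = {v ∈ H^1(0, 5) : v(0) = 0}. Then [u' v]_0^5 = u'(5)·v(5) − u'(0)·0 = 2·v(5).
Weak formulation: find u (satisfying any essential BC) such that ∫_0^5 u'(x) v'(x) dx = ∫_0^5 f v dx + 2·v(5) for all v ∈ V (Dirichlet at 0 absorbed into V; Neumann datum at x = 5 contributes the boundary term).
Substituting f(x) = -3*x^2 - x + 3, the right-hand side is ∫_0^5 (-3*x^2 - x + 3) v dx + 2·v(5).


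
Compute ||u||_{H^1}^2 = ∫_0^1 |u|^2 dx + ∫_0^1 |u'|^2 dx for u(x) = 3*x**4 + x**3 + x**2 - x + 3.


||u||_{H^1}^2 = 7577/140

The H^1 norm (squared) on an interval (0, L) is
  ||u||_{H^1}^2 = ∫_0^L u(x)^2 dx + ∫_0^L u'(x)^2 dx.
Compute u'(x) = 12*x**3 + 3*x**2 + 2*x - 1.
Then u(x)^2 = 9*x**8 + 6*x**7 + 7*x**6 - 4*x**5 + 17*x**4 + 4*x**3 + 7*x**2 - 6*x + 9 and u'(x)^2 = 144*x**6 + 72*x**5 + 57*x**4 - 12*x**3 - 2*x**2 - 4*x + 1.
Integrate each monomial from 0 to 1 using ∫_0^1 c·x^n dx = c·1^(n+1)/(n+1):
  ∫_0^1 u(x)^2 dx = ∫_0^1 (9*x^8 + 6*x^7 + 7*x^6 - 4*x^5 + 17*x^4 + 4*x^3 + 7*x^2 - 6*x + 9) dx. Term by term:
    ∫_0^1 9*x^8 dx = 1;  ∫_0^1 6*x^7 dx = 3/4;  ∫_0^1 7*x^6 dx = 1;
    ∫_0^1 -4*x^5 dx = -2/3;  ∫_0^1 17*x^4 dx = 17/5;  ∫_0^1 4*x^3 dx = 1;
    ∫_0^1 7*x^2 dx = 7/3;  ∫_0^1 -6*x dx = -3;  ∫_0^1 9 dx = 9.
  Sum: 1 + 3/4 + 1 − 2/3 + 17/5 + 1 + 7/3 − 3 + 9 = 889/60.
  ∫_0^1 u'(x)^2 dx = ∫_0^1 (144*x^6 + 72*x^5 + 57*x^4 - 12*x^3 - 2*x^2 - 4*x + 1) dx. Term by term:
    ∫_0^1 144*x^6 dx = 144/7;  ∫_0^1 72*x^5 dx = 12;  ∫_0^1 57*x^4 dx = 57/5;
    ∫_0^1 -12*x^3 dx = -3;  ∫_0^1 -2*x^2 dx = -2/3;  ∫_0^1 -4*x dx = -2;
    ∫_0^1 1 dx = 1.
  Sum: 144/7 + 12 + 57/5 − 3 − 2/3 − 2 + 1 = 4127/105.
Adding: ||u||_{H^1}^2 = 889/60 + 4127/105 = 7577/140.


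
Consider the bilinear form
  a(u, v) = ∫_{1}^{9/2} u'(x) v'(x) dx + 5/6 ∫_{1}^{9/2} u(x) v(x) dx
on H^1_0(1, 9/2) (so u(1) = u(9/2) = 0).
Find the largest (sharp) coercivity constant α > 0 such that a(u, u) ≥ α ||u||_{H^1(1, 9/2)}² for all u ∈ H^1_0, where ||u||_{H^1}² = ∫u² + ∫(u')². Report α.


α = (24*π^2 + 245)/(6*(4*π^2 + 49))

Coercivity of a(·,·) on H^1_0(1, 9/2) means a(u, u) ≥ α ||u||_{H^1}² for every u ∈ H^1_0.
The interval has length L = 7/2, and Poincaré/coercivity depend only on L. Here a(u, u) = ∫(u')² + (5/6)·∫u².
Here 0 < c = 5/6 < 1. The condition a(u,u) ≥ α||u||_{H^1}² reads (1−α)∫(u')² ≥ (α−c)∫u². Any admissible α is ≤ 1 (rapidly oscillating u have ∫u²/∫(u')² → 0), and α = 1 would force 0 ≥ (1−c)∫u², impossible since c < 1; so 1−α > 0. By the sharp Poincaré inequality on H^1_0 of an interval of length L, ∫(u')² ≥ (π/L)²∫u² with equality for the first sine mode sin(π(x−x₀)/L) (x₀ the left endpoint), so the inequality holds for all u iff (1−α)(π/L)² ≥ α − c, i.e. α ≤ ((π/L)² + c)/((π/L)² + 1) = (1 + c(L/π)²)/(1 + (L/π)²). With (π/L)² = 4*π^2/49 and c = 5/6, the largest admissible constant is α = ((π/L)² + c)/((π/L)² + 1).
Simplifying, α = (24*π^2 + 245)/(6*(4*π^2 + 49)).


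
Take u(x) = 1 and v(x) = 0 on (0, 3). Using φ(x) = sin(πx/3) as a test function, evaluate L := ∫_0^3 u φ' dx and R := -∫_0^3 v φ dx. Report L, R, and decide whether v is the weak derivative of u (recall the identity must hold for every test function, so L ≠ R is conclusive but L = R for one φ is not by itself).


LHS = 0, RHS = 0. Yes, v = u' weakly.

u(x) = 1, classical derivative u'(x) = 0.
φ(x) = sin(πx/3), so φ'(x) = π*cos(π*x/3)/3.
Note φ(0) = φ(3) = 0, so the boundary term u·φ vanishes.
LHS = ∫_0^3 u(x) φ'(x) dx = ∫_0^3 (π*cos(π*x/3)/3) dx. Term by term:
  ∫_0^3 π*cos(π*x/3)/3 dx = 0.
So LHS = 0.
∫_0^3 v(x) φ(x) dx = ∫_0^3 (0) dx. Term by term:
  ∫_0^3 0 dx = 0.
So RHS = -∫_0^3 v(x) φ(x) dx = 0.
LHS = RHS, so the identity holds for this test φ.
Moreover u is smooth here and v(x) = u'(x) = 0 pointwise, so the identity holds for every test function. Hence v is the weak derivative of u.


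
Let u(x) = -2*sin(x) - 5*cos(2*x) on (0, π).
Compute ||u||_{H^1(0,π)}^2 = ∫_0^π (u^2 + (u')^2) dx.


||u||_{H^1(0,π)}^2 = -200/3 + 133*π/2

u'(x) = 10*sin(2*x) - 2*cos(x).
Expand u² and (u')² and integrate term by term on (0, π), using: for integers n ≥ 1, ∫_0^π sin²(nx) dx = ∫_0^π cos²(nx) dx = π/2; for n ≠ n', ∫_0^π sin(nx)sin(n'x) dx = ∫_0^π cos(nx)cos(n'x) dx = 0; and by product-to-sum, ∫_0^π sin(nx)cos(n'x) dx = ½∫_0^π [sin((n+n')x) + sin((n−n')x)] dx, which is 0 when n+n' is even and 2n/(n²−n'²) when n+n' is odd (it need not vanish on (0, π)).
  u² squared terms: (-5)²·∫cos(2x)² dx = 25·π/2 = 25*π/2;  (-2)²·∫sin(x)² dx = 4·π/2 = 2*π.
  u² cross terms: 2·(-5)·(-2)·∫cos(2x)·sin(x) dx = 20·(-2/3) = -40/3.
  So ∫_0^π u² dx = 25*π/2 + 2*π − 40/3 = -40/3 + 29*π/2.
  (u')² squared terms: (-2)²·∫cos(x)² dx = 4·π/2 = 2*π;  (10)²·∫sin(2x)² dx = 100·π/2 = 50*π.
  (u')² cross terms: 2·(-2)·(10)·∫cos(x)·sin(2x) dx = -40·(4/3) = -160/3.
  So ∫_0^π (u')² dx = 2*π + 50*π − 160/3 = -160/3 + 52*π.
||u||_{H^1}^2 = (-40/3 + 29*π/2) + (-160/3 + 52*π) = -200/3 + 133*π/2.
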